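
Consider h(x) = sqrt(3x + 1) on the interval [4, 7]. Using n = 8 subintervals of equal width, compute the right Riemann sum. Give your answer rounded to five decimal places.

Δx = (7 − 4)/8 = 0.375.
Right endpoints: 4.375, 4.75, 5.125, 5.5, 5.875, 6.25, 6.625, 7.
h(4.375) ≈ 3.75832, h(4.75) ≈ 3.90512, h(5.125) ≈ 4.04660, h(5.5) ≈ 4.18330, h(5.875) ≈ 4.31567, h(6.25) ≈ 4.44410, h(6.625) ≈ 4.56892, h(7) ≈ 4.69042.
Sum = Δx · [h(4.375) + h(4.75) + h(5.125) + ...].
Sum ≈ 12.71717.

12.71717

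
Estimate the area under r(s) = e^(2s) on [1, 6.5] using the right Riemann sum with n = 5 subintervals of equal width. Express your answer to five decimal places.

547287.82252

Δs = (6.5 − 1)/5 = 1.1.
Right endpoints: 2.1, 3.2, 4.3, 5.4, 6.5.
r(2.1) ≈ 66.68633, r(3.2) ≈ 601.84504, r(4.3) ≈ 5431.65959, r(5.4) ≈ 49020.80114, r(6.5) ≈ 442413.39201.
Sum = Δs · [r(2.1) + r(3.2) + r(4.3) + r(5.4) + r(6.5)].
Sum ≈ 547287.82252.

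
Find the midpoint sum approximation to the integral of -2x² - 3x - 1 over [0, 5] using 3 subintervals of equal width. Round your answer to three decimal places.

-123.519

Δx = (5 − 0)/3 = 5/3.
Midpoints: 5/6, 2.5, 25/6.
f(5/6) = -44/9, f(2.5) = -21, f(25/6) = -434/9.
Sum = Δx · [f(5/6) + f(2.5) + f(25/6)].
Sum ≈ -123.519.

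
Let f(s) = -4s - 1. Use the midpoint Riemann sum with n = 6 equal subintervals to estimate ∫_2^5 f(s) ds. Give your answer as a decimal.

-45

Δs = (5 − 2)/6 = 0.5.
Midpoints: 2.25, 2.75, 3.25, 3.75, 4.25, 4.75.
f(2.25) = -10, f(2.75) = -12, f(3.25) = -14, f(3.75) = -16, f(4.25) = -18, f(4.75) = -20.
Sum = Δs · [f(2.25) + f(2.75) + f(3.25) + ...].
Sum = -45.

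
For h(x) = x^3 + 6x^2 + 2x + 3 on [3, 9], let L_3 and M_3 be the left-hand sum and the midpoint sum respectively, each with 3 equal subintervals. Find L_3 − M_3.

L_3 = 2064.
M_3 = 3066.
L_3 − M_3 = -1002.

-1002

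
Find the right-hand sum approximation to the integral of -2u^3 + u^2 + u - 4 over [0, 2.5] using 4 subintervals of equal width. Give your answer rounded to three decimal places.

Δu = (2.5 − 0)/4 = 0.625.
Right endpoints: 0.625, 1.25, 1.875, 2.5.
f(0.625) = -3.47265625, f(1.25) = -5.09375, f(1.875) = -11.79296875, f(2.5) = -26.5.
Sum = Δu · [f(0.625) + f(1.25) + f(1.875) + f(2.5)].
Sum ≈ -29.287.

-29.287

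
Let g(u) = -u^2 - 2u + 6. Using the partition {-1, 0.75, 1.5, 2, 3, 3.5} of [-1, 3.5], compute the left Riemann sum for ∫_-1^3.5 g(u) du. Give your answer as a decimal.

9.078125

Subinterval widths: 1.75, 0.75, 0.5, 1, 0.5.
Left endpoints: -1, 0.75, 1.5, 2, 3.
g(-1) = 7, g(0.75) = 3.9375, g(1.5) = 0.75, g(2) = -2, g(3) = -9.
Sum = Σ Δu_i · g(u_i).
Sum = 9.078125.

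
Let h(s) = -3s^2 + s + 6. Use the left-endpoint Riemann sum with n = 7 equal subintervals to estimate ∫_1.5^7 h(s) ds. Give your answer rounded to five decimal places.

-232.01020

Δs = (7 − 1.5)/7 = 11/14.
Left endpoints: 1.5, 16/7, 43/14, 27/7, 65/14, 38/7, 87/14.
h(1.5) = 0.75, h(16/7) = -362/49, h(43/14) = -3769/196, h(27/7) = -1704/49, h(65/14) = -10589/196, h(38/7) = -3772/49, h(87/14) = -20313/196.
Sum = Δs · [h(1.5) + h(16/7) + h(43/14) + ...].
Sum ≈ -232.01020.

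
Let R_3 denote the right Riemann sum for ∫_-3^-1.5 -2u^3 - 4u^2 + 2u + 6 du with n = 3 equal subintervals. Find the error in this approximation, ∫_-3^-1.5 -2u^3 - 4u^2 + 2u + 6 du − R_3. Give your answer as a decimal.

Exact integral: ∫_-3^-1.5 f(u) du = 8.71875.
R_3 = 5.
Error = 8.71875 − 5 = 3.71875.

3.71875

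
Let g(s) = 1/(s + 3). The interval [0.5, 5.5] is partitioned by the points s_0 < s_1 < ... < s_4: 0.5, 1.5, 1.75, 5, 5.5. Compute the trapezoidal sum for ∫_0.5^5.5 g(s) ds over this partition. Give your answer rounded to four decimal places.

Subinterval widths: 1, 0.25, 3.25, 0.5.
g(0.5) = 2/7, g(1.5) = 2/9, g(1.75) = 4/19, g(5) = 0.125, g(5.5) = 2/17.
On each subinterval the trapezoid contributes (Δs_i/2)·[g(s_{i-1}) + g(s_i)].
Sum ≈ 0.9140.

0.9140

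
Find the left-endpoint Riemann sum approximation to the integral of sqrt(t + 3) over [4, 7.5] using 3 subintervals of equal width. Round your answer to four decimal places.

Δt = (7.5 − 4)/3 = 7/6.
Left endpoints: 4, 31/6, 19/3.
f(4) ≈ 2.6458, f(31/6) ≈ 2.8577, f(19/3) ≈ 3.0551.
Sum = Δt · [f(4) + f(31/6) + f(19/3)].
Sum ≈ 9.9850.

9.9850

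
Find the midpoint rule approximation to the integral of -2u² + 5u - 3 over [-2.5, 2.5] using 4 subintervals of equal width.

-34.53125

Δu = (2.5 − (-2.5))/4 = 1.25.
Midpoints: -1.875, -0.625, 0.625, 1.875.
f(-1.875) = -19.40625, f(-0.625) = -6.90625, f(0.625) = -0.65625, f(1.875) = -0.65625.
Sum = Δu · [f(-1.875) + f(-0.625) + f(0.625) + f(1.875)].
Sum = -34.53125.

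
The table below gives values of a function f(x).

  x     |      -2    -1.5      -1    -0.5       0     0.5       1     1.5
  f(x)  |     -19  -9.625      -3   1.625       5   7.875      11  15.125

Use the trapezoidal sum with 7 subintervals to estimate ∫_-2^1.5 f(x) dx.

Δx = 0.5.
T_7 = (0.5/2)·[(-19) + 2·(-9.625) + 2·(-3) + 2·1.625 + 2·5 + 2·7.875 + 2·11 + 15.125] = 5.46875.

5.46875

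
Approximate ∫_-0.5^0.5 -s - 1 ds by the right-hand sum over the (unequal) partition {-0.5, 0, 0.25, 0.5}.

-1.1875

Subinterval widths: 0.5, 0.25, 0.25.
Right endpoints: 0, 0.25, 0.5.
f(0) = -1, f(0.25) = -1.25, f(0.5) = -1.5.
Sum = Σ Δs_i · f(s_i).
Sum = -1.1875.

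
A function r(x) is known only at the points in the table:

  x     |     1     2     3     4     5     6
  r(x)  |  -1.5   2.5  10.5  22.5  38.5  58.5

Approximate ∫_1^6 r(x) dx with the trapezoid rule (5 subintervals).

Δx = 1.
T_5 = (1/2)·[(-1.5) + 2·2.5 + 2·10.5 + 2·22.5 + 2·38.5 + 58.5] = 102.5.

102.5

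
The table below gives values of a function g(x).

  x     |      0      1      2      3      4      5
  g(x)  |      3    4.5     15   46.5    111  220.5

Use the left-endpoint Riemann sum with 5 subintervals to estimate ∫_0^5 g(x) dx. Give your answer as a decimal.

180

Δx = 1.
Sum = 1·[3 + 4.5 + 15 + 46.5 + 111] = 180.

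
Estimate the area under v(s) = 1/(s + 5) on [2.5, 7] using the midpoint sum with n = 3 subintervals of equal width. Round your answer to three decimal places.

Δs = (7 − 2.5)/3 = 1.5.
Midpoints: 3.25, 4.75, 6.25.
v(3.25) = 4/33, v(4.75) = 4/39, v(6.25) = 4/45.
Sum = Δs · [v(3.25) + v(4.75) + v(6.25)].
Sum ≈ 0.469.

0.469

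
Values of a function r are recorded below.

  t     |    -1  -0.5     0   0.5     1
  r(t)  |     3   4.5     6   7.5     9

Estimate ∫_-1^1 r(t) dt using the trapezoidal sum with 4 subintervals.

12

Δt = 0.5.
T_4 = (0.5/2)·[3 + 2·4.5 + 2·6 + 2·7.5 + 9] = 12.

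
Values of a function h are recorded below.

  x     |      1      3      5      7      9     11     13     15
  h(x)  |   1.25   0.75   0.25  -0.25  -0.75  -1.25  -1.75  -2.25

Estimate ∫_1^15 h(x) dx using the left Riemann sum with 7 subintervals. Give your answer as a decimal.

-3.5

Δx = 2.
Sum = 2·[1.25 + 0.75 + 0.25 + (-0.25) + (-0.75) + (-1.25) + (-1.75)] = -3.5.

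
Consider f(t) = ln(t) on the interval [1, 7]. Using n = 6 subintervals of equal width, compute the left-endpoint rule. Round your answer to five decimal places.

Δt = (7 − 1)/6 = 1.
Left endpoints: 1, 2, 3, 4, 5, 6.
f(1) ≈ 0.00000, f(2) ≈ 0.69315, f(3) ≈ 1.09861, f(4) ≈ 1.38629, f(5) ≈ 1.60944, f(6) ≈ 1.79176.
Sum = Δt · [f(1) + f(2) + f(3) + ...].
Sum ≈ 6.57925.

6.57925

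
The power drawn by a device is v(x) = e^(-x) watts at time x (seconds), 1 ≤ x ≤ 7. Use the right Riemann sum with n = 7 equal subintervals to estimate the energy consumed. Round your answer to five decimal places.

0.23189

Δx = (7 − 1)/7 = 6/7.
Right endpoints: 13/7, 19/7, 25/7, 31/7, 37/7, 43/7, 7.
v(13/7) ≈ 0.15612, v(19/7) ≈ 0.06625, v(25/7) ≈ 0.02812, v(31/7) ≈ 0.01193, v(37/7) ≈ 0.00506, v(43/7) ≈ 0.00215, v(7) ≈ 0.00091.
Sum = Δx · [v(13/7) + v(19/7) + v(25/7) + ...].
Sum ≈ 0.23189.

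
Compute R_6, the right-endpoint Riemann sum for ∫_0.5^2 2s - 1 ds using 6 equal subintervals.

2.625

Δs = (2 − 0.5)/6 = 0.25.
Right endpoints: 0.75, 1, 1.25, 1.5, 1.75, 2.
f(0.75) = 0.5, f(1) = 1, f(1.25) = 1.5, f(1.5) = 2, f(1.75) = 2.5, f(2) = 3.
Sum = Δs · [f(0.75) + f(1) + f(1.25) + ...].
Sum = 2.625.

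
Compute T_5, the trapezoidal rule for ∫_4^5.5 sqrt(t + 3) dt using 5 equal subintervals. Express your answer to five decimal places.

4.17406

Δt = (5.5 − 4)/5 = 0.3.
f(4) ≈ 2.64575, f(4.3) ≈ 2.70185, f(4.6) ≈ 2.75681, f(4.9) ≈ 2.81069, f(5.2) ≈ 2.86356, f(5.5) ≈ 2.91548.
T_5 = (Δt/2)·[f(t_0) + 2f(t_1) + ... + 2f(t_{4}) + f(t_5)].
Sum ≈ 4.17406.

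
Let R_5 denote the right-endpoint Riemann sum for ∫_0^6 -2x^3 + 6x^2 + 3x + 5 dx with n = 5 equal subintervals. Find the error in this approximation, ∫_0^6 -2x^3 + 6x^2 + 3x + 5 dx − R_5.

136.08

Exact integral: ∫_0^6 f(x) dx = -132.
R_5 = -268.08.
Error = -132 − (-268.08) = 136.08.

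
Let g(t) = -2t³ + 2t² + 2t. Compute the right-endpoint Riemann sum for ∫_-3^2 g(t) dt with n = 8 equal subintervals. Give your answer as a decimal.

30.5859375

Δt = (2 − (-3))/8 = 0.625.
Right endpoints: -2.375, -1.75, -1.125, -0.5, 0.125, 0.75, 1.375, 2.
g(-2.375) = 33.32421875, g(-1.75) = 13.34375, g(-1.125) = 3.12890625, g(-0.5) = -0.25, g(0.125) = 0.27734375, g(0.75) = 1.78125, g(1.375) = 1.33203125, g(2) = -4.
Sum = Δt · [g(-2.375) + g(-1.75) + g(-1.125) + ...].
Sum = 30.5859375.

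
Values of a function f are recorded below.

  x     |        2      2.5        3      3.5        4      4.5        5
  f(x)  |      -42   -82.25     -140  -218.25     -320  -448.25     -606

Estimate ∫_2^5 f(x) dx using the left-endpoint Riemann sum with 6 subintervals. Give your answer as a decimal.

-625.375

Δx = 0.5.
Sum = 0.5·[(-42) + (-82.25) + (-140) + (-218.25) + (-320) + (-448.25)] = -625.375.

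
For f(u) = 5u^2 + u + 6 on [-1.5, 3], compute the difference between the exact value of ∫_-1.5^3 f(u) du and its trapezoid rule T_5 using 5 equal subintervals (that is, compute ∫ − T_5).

-3.0375

Exact integral: ∫_-1.5^3 f(u) du = 81.
T_5 = 84.0375.
Error = 81 − 84.0375 = -3.0375.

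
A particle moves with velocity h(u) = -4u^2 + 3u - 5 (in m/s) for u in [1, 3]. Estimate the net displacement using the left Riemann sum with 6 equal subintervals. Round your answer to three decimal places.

Δu = (3 − 1)/6 = 1/3.
Left endpoints: 1, 4/3, 5/3, 2, 7/3, 8/3.
h(1) = -6, h(4/3) = -73/9, h(5/3) = -100/9, h(2) = -15, h(7/3) = -178/9, h(8/3) = -229/9.
Sum = Δu · [h(1) + h(4/3) + h(5/3) + ...].
Sum ≈ -28.481.

-28.481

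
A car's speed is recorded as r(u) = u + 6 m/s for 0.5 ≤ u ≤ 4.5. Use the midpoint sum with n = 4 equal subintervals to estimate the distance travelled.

Δu = (4.5 − 0.5)/4 = 1.
Midpoints: 1, 2, 3, 4.
r(1) = 7, r(2) = 8, r(3) = 9, r(4) = 10.
Sum = Δu · [r(1) + r(2) + r(3) + r(4)].
Sum = 34.

34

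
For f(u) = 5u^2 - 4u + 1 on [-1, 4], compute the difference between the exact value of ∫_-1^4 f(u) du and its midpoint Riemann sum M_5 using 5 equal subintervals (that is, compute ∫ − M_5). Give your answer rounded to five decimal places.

2.08333

Exact integral: ∫_-1^4 f(u) du ≈ 83.3333333.
M_5 = 81.25.
Error ≈ 83.3333333 − 81.25 ≈ 2.08333.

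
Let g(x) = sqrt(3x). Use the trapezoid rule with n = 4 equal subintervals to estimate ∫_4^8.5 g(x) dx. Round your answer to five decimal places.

Δx = (8.5 − 4)/4 = 1.125.
g(4) ≈ 3.46410, g(5.125) ≈ 3.92110, g(6.25) ≈ 4.33013, g(7.375) ≈ 4.70372, g(8.5) ≈ 5.04975.
T_4 = (Δx/2)·[g(x_0) + 2g(x_1) + 2g(x_2) + 2g(x_3) + g(x_4)].
Sum ≈ 19.36336.

19.36336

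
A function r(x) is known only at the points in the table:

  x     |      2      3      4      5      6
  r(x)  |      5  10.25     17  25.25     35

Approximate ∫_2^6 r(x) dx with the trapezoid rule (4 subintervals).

72.5

Δx = 1.
T_4 = (1/2)·[5 + 2·10.25 + 2·17 + 2·25.25 + 35] = 72.5.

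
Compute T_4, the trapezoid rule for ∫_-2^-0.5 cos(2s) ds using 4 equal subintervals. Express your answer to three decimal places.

-0.761

Δs = (-0.5 − (-2))/4 = 0.375.
f(-2) ≈ -0.654, f(-1.625) ≈ -0.994, f(-1.25) ≈ -0.801, f(-0.875) ≈ -0.178, f(-0.5) ≈ 0.540.
T_4 = (Δs/2)·[f(s_0) + 2f(s_1) + 2f(s_2) + 2f(s_3) + f(s_4)].
Sum ≈ -0.761.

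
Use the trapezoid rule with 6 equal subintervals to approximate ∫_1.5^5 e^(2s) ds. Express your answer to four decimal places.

12223.8123

Δs = (5 − 1.5)/6 = 7/12.
f(1.5) ≈ 20.0855, f(25/12) ≈ 64.5001, f(8/3) ≈ 207.1272, f(3.25) ≈ 665.1416, f(23/6) ≈ 2135.9497, f(53/12) ≈ 6859.1125, f(5) ≈ 22026.4658.
T_6 = (Δs/2)·[f(s_0) + 2f(s_1) + ... + 2f(s_{5}) + f(s_6)].
Sum ≈ 12223.8123.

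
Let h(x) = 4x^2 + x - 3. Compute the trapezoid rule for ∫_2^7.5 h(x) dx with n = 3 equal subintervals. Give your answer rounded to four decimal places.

Δx = (7.5 − 2)/3 = 11/6.
h(2) = 15, h(23/6) = 1073/18, h(17/3) = 1180/9, h(7.5) = 229.5.
T_3 = (Δx/2)·[h(x_0) + 2h(x_1) + 2h(x_2) + h(x_3)].
Sum ≈ 573.7824.

573.7824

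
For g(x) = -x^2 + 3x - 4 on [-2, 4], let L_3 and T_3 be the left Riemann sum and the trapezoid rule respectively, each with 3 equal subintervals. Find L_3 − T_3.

L_3 = -40.
T_3 = -34.
L_3 − T_3 = -6.

-6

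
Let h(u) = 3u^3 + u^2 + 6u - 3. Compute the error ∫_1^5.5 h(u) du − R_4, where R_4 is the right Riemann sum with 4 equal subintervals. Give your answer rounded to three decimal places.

-339.425

Exact integral: ∫_1^5.5 h(u) du = 814.921875.
R_4 ≈ 1154.34668.
Error ≈ 814.921875 − 1154.34668 ≈ -339.425.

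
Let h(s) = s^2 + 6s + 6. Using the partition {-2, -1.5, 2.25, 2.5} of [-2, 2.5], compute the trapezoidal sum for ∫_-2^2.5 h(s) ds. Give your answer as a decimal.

50.4375

Subinterval widths: 0.5, 3.75, 0.25.
h(-2) = -2, h(-1.5) = -0.75, h(2.25) = 24.5625, h(2.5) = 27.25.
On each subinterval the trapezoid contributes (Δs_i/2)·[h(s_{i-1}) + h(s_i)].
Sum = 50.4375.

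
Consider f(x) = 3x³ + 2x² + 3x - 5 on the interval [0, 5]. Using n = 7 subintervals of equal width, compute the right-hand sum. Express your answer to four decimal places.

732.1429

Δx = (5 − 0)/7 = 5/7.
Right endpoints: 5/7, 10/7, 15/7, 20/7, 25/7, 30/7, 5.
f(5/7) = -255/343, f(10/7) = 4155/343, f(15/7) = 13765/343, f(20/7) = 30825/343, f(25/7) = 57585/343, f(30/7) = 96295/343, f(5) = 435.
Sum = Δx · [f(5/7) + f(10/7) + f(15/7) + ...].
Sum ≈ 732.1429.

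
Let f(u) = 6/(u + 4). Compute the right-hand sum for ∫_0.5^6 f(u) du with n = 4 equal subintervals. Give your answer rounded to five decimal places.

4.32371

Δu = (6 − 0.5)/4 = 1.375.
Right endpoints: 1.875, 3.25, 4.625, 6.
f(1.875) = 48/47, f(3.25) = 24/29, f(4.625) = 16/23, f(6) = 0.6.
Sum = Δu · [f(1.875) + f(3.25) + f(4.625) + f(6)].
Sum ≈ 4.32371.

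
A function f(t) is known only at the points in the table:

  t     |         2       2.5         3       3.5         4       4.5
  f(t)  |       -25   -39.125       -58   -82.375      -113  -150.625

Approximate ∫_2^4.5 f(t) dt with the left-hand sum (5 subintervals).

Δt = 0.5.
Sum = 0.5·[(-25) + (-39.125) + (-58) + (-82.375) + (-113)] = -158.75.

-158.75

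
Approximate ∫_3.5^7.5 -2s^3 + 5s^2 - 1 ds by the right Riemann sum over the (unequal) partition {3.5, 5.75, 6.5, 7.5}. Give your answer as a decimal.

Subinterval widths: 2.25, 0.75, 1.
Right endpoints: 5.75, 6.5, 7.5.
f(5.75) = -215.90625, f(6.5) = -339, f(7.5) = -563.5.
Sum = Σ Δs_i · f(s_i).
Sum = -1303.5390625.

-1303.5390625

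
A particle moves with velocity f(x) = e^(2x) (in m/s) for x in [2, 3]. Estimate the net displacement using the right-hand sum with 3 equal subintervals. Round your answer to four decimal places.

238.9662

Δx = (3 − 2)/3 = 1/3.
Right endpoints: 7/3, 8/3, 3.
f(7/3) ≈ 106.3427, f(8/3) ≈ 207.1272, f(3) ≈ 403.4288.
Sum = Δx · [f(7/3) + f(8/3) + f(3)].
Sum ≈ 238.9662.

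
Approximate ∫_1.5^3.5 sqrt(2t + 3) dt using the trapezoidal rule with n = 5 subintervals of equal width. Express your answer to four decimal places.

5.6407

Δt = (3.5 − 1.5)/5 = 0.4.
f(1.5) ≈ 2.4495, f(1.9) ≈ 2.6077, f(2.3) ≈ 2.7568, f(2.7) ≈ 2.8983, f(3.1) ≈ 3.0332, f(3.5) ≈ 3.1623.
T_5 = (Δt/2)·[f(t_0) + 2f(t_1) + ... + 2f(t_{4}) + f(t_5)].
Sum ≈ 5.6407.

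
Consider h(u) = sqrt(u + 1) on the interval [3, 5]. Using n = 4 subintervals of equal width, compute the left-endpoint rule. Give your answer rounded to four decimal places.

Δu = (5 − 3)/4 = 0.5.
Left endpoints: 3, 3.5, 4, 4.5.
h(3) ≈ 2.0000, h(3.5) ≈ 2.1213, h(4) ≈ 2.2361, h(4.5) ≈ 2.3452.
Sum = Δu · [h(3) + h(3.5) + h(4) + h(4.5)].
Sum ≈ 4.3513.

4.3513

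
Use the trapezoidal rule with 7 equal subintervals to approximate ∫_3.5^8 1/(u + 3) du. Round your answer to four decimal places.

0.5266

Δu = (8 − 3.5)/7 = 9/14.
f(3.5) = 2/13, f(29/7) = 0.14, f(67/14) = 14/109, f(38/7) = 7/59, f(85/14) = 14/127, f(47/7) = 7/68, f(103/14) = 14/145, f(8) = 1/11.
T_7 = (Δu/2)·[f(u_0) + 2f(u_1) + ... + 2f(u_{6}) + f(u_7)].
Sum ≈ 0.5266.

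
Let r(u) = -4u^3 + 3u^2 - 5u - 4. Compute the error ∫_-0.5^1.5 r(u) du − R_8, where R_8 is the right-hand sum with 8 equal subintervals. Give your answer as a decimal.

Exact integral: ∫_-0.5^1.5 r(u) du = -14.5.
R_8 = -16.8125.
Error = -14.5 − (-16.8125) = 2.3125.

2.3125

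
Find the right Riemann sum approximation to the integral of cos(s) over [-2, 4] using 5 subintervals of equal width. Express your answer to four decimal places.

-0.0088

Δs = (4 − (-2))/5 = 1.2.
Right endpoints: -0.8, 0.4, 1.6, 2.8, 4.
f(-0.8) ≈ 0.6967, f(0.4) ≈ 0.9211, f(1.6) ≈ -0.0292, f(2.8) ≈ -0.9422, f(4) ≈ -0.6536.
Sum = Δs · [f(-0.8) + f(0.4) + f(1.6) + f(2.8) + f(4)].
Sum ≈ -0.0088.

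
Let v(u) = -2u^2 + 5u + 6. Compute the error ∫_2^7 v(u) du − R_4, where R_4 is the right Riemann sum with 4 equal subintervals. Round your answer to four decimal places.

Exact integral: ∫_2^7 v(u) du ≈ -80.833333.
R_4 = -124.0625.
Error ≈ -80.833333 − (-124.0625) ≈ 43.2292.

43.2292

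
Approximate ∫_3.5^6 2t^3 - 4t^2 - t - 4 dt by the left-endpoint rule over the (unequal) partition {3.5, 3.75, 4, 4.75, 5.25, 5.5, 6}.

Subinterval widths: 0.25, 0.25, 0.75, 0.5, 0.25, 0.5.
Left endpoints: 3.5, 3.75, 4, 4.75, 5.25, 5.5.
f(3.5) = 29.25, f(3.75) = 41.46875, f(4) = 56, f(4.75) = 115.34375, f(5.25) = 169.90625, f(5.5) = 202.25.
Sum = Σ Δt_i · f(t_i).
Sum = 260.953125.

260.953125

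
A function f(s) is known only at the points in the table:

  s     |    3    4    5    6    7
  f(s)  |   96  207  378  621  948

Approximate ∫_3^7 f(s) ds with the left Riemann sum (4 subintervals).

Δs = 1.
Sum = 1·[96 + 207 + 378 + 621] = 1302.

1302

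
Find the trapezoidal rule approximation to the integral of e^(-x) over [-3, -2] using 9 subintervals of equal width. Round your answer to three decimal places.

12.710

Δx = (-2 − (-3))/9 = 1/9.
f(-3) ≈ 20.086, f(-26/9) ≈ 17.973, f(-25/9) ≈ 16.083, f(-8/3) ≈ 14.392, f(-23/9) ≈ 12.878, f(-22/9) ≈ 11.524, f(-7/3) ≈ 10.312, f(-20/9) ≈ 9.228, f(-19/9) ≈ 8.257, f(-2) ≈ 7.389.
T_9 = (Δx/2)·[f(x_0) + 2f(x_1) + ... + 2f(x_{8}) + f(x_9)].
Sum ≈ 12.710.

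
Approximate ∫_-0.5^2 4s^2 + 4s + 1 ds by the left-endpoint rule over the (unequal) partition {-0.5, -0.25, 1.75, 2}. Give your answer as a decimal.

5.5625

Subinterval widths: 0.25, 2, 0.25.
Left endpoints: -0.5, -0.25, 1.75.
f(-0.5) = 0, f(-0.25) = 0.25, f(1.75) = 20.25.
Sum = Σ Δs_i · f(s_i).
Sum = 5.5625.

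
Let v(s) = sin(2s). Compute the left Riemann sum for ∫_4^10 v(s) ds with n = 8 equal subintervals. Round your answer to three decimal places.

Δs = (10 − 4)/8 = 0.75.
Left endpoints: 4, 4.75, 5.5, 6.25, 7, 7.75, 8.5, 9.25.
v(4) ≈ 0.989, v(4.75) ≈ -0.075, v(5.5) ≈ -1.000, v(6.25) ≈ -0.066, v(7) ≈ 0.991, v(7.75) ≈ 0.206, v(8.5) ≈ -0.961, v(9.25) ≈ -0.342.
Sum = Δs · [v(4) + v(4.75) + v(5.5) + ...].
Sum ≈ -0.194.

-0.194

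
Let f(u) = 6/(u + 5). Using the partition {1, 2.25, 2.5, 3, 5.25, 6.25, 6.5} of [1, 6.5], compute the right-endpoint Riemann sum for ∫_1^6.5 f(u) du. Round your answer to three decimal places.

3.590

Subinterval widths: 1.25, 0.25, 0.5, 2.25, 1, 0.25.
Right endpoints: 2.25, 2.5, 3, 5.25, 6.25, 6.5.
f(2.25) = 24/29, f(2.5) = 0.8, f(3) = 0.75, f(5.25) = 24/41, f(6.25) = 8/15, f(6.5) = 12/23.
Sum = Σ Δu_i · f(u_i).
Sum ≈ 3.590.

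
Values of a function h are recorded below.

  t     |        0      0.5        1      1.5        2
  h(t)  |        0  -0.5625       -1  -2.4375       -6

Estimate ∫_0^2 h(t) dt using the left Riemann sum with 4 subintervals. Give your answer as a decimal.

Δt = 0.5.
Sum = 0.5·[0 + (-0.5625) + (-1) + (-2.4375)] = -2.

-2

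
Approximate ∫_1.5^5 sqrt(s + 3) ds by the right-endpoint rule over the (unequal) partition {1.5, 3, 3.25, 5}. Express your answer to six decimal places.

Subinterval widths: 1.5, 0.25, 1.75.
Right endpoints: 3, 3.25, 5.
f(3) ≈ 2.449490, f(3.25) ≈ 2.500000, f(5) ≈ 2.828427.
Sum = Σ Δs_i · f(s_i).
Sum ≈ 9.248982.

9.248982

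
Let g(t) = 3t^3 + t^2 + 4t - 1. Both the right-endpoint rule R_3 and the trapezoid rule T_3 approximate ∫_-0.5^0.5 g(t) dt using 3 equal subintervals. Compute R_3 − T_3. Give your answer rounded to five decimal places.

0.79167

R_3 ≈ -0.1064815.
T_3 ≈ -0.8981481.
R_3 − T_3 ≈ 0.79167.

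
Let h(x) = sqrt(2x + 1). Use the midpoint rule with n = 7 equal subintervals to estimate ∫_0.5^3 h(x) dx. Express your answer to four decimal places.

Δx = (3 − 0.5)/7 = 5/14.
Midpoints: 19/28, 29/28, 39/28, 1.75, 59/28, 69/28, 79/28.
h(19/28) ≈ 1.5353, h(29/28) ≈ 1.7525, h(39/28) ≈ 1.9457, h(1.75) ≈ 2.1213, h(59/28) ≈ 2.2835, h(69/28) ≈ 2.4349, h(79/28) ≈ 2.5774.
Sum = Δx · [h(19/28) + h(29/28) + h(39/28) + ...].
Sum ≈ 5.2324.

5.2324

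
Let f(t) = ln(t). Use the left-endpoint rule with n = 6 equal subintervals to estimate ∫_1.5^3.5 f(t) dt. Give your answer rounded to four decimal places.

1.6317

Δt = (3.5 − 1.5)/6 = 1/3.
Left endpoints: 1.5, 11/6, 13/6, 2.5, 17/6, 19/6.
f(1.5) ≈ 0.4055, f(11/6) ≈ 0.6061, f(13/6) ≈ 0.7732, f(2.5) ≈ 0.9163, f(17/6) ≈ 1.0415, f(19/6) ≈ 1.1527.
Sum = Δt · [f(1.5) + f(11/6) + f(13/6) + ...].
Sum ≈ 1.6317.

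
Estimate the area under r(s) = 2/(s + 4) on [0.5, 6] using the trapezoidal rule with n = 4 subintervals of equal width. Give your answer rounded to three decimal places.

1.609

Δs = (6 − 0.5)/4 = 1.375.
r(0.5) = 4/9, r(1.875) = 16/47, r(3.25) = 8/29, r(4.625) = 16/69, r(6) = 0.2.
T_4 = (Δs/2)·[r(s_0) + 2r(s_1) + 2r(s_2) + 2r(s_3) + r(s_4)].
Sum ≈ 1.609.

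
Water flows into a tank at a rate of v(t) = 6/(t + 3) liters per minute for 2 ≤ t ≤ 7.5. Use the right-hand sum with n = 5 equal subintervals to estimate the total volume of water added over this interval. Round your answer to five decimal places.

4.12451

Δt = (7.5 − 2)/5 = 1.1.
Right endpoints: 3.1, 4.2, 5.3, 6.4, 7.5.
v(3.1) = 60/61, v(4.2) = 5/6, v(5.3) = 60/83, v(6.4) = 30/47, v(7.5) = 4/7.
Sum = Δt · [v(3.1) + v(4.2) + v(5.3) + v(6.4) + v(7.5)].
Sum ≈ 4.12451.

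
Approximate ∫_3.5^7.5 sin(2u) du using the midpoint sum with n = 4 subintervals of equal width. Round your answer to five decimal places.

Δu = (7.5 − 3.5)/4 = 1.
Midpoints: 4, 5, 6, 7.
f(4) ≈ 0.98936, f(5) ≈ -0.54402, f(6) ≈ -0.53657, f(7) ≈ 0.99061.
Sum = Δu · [f(4) + f(5) + f(6) + f(7)].
Sum ≈ 0.89937.

0.89937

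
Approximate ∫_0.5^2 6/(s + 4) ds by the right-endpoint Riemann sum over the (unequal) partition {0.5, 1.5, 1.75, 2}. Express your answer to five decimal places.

Subinterval widths: 1, 0.25, 0.25.
Right endpoints: 1.5, 1.75, 2.
f(1.5) = 12/11, f(1.75) = 24/23, f(2) = 1.
Sum = Σ Δs_i · f(s_i).
Sum ≈ 1.60178.

1.60178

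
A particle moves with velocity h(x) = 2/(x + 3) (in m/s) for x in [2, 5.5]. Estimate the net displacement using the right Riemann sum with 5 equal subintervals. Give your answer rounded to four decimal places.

Δx = (5.5 − 2)/5 = 0.7.
Right endpoints: 2.7, 3.4, 4.1, 4.8, 5.5.
h(2.7) = 20/57, h(3.4) = 0.3125, h(4.1) = 20/71, h(4.8) = 10/39, h(5.5) = 4/17.
Sum = Δx · [h(2.7) + h(3.4) + h(4.1) + h(4.8) + h(5.5)].
Sum ≈ 1.0057.

1.0057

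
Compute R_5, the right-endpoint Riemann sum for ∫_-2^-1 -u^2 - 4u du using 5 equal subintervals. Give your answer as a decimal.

Δu = (-1 − (-2))/5 = 0.2.
Right endpoints: -1.8, -1.6, -1.4, -1.2, -1.
f(-1.8) = 3.96, f(-1.6) = 3.84, f(-1.4) = 3.64, f(-1.2) = 3.36, f(-1) = 3.
Sum = Δu · [f(-1.8) + f(-1.6) + f(-1.4) + f(-1.2) + f(-1)].
Sum = 3.56.

3.56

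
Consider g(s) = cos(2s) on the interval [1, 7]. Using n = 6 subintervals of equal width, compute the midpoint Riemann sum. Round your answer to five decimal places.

0.04831

Δs = (7 − 1)/6 = 1.
Midpoints: 1.5, 2.5, 3.5, 4.5, 5.5, 6.5.
g(1.5) ≈ -0.98999, g(2.5) ≈ 0.28366, g(3.5) ≈ 0.75390, g(4.5) ≈ -0.91113, g(5.5) ≈ 0.00443, g(6.5) ≈ 0.90745.
Sum = Δs · [g(1.5) + g(2.5) + g(3.5) + ...].
Sum ≈ 0.04831.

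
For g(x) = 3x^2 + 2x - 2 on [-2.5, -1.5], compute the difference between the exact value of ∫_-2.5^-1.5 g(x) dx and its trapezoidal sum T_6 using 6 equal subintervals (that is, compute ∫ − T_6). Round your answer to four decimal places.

Exact integral: ∫_-2.5^-1.5 g(x) dx = 6.25.
T_6 ≈ 6.263889.
Error ≈ 6.25 − 6.263889 ≈ -0.0139.

-0.0139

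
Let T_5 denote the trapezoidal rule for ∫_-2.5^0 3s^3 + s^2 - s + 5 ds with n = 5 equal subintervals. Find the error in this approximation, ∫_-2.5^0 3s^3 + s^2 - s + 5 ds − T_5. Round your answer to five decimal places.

Exact integral: ∫_-2.5^0 f(s) ds ≈ -8.4635417.
T_5 = -9.53125.
Error ≈ -8.4635417 − (-9.53125) ≈ 1.06771.

1.06771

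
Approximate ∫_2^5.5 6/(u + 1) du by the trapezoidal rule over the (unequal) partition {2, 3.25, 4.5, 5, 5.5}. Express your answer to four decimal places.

4.7000

Subinterval widths: 1.25, 1.25, 0.5, 0.5.
f(2) = 2, f(3.25) = 24/17, f(4.5) = 12/11, f(5) = 1, f(5.5) = 12/13.
On each subinterval the trapezoid contributes (Δu_i/2)·[f(u_{i-1}) + f(u_i)].
Sum ≈ 4.7000.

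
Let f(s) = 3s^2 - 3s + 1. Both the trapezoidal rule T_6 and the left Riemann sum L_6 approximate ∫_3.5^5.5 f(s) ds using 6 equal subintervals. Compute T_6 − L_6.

8

T_6 ≈ 98.6111111.
L_6 ≈ 90.6111111.
T_6 − L_6 = 8.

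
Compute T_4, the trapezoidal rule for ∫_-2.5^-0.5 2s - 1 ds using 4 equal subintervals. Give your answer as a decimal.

-8

Δs = (-0.5 − (-2.5))/4 = 0.5.
f(-2.5) = -6, f(-2) = -5, f(-1.5) = -4, f(-1) = -3, f(-0.5) = -2.
T_4 = (Δs/2)·[f(s_0) + 2f(s_1) + 2f(s_2) + 2f(s_3) + f(s_4)].
Sum = -8.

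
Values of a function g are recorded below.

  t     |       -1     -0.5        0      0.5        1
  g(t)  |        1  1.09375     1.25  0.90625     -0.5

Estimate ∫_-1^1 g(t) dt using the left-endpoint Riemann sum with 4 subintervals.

Δt = 0.5.
Sum = 0.5·[1 + 1.09375 + 1.25 + 0.90625] = 2.125.

2.125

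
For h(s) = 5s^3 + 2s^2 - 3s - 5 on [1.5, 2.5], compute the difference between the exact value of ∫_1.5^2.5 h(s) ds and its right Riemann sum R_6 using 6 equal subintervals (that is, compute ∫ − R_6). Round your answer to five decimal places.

-5.66898

Exact integral: ∫_1.5^2.5 h(s) ds ≈ 39.6666667.
R_6 ≈ 45.3356481.
Error ≈ 39.6666667 − 45.3356481 ≈ -5.66898.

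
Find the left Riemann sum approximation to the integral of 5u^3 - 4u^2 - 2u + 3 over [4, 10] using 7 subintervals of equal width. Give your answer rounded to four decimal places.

9083.6327

Δu = (10 − 4)/7 = 6/7.
Left endpoints: 4, 34/7, 40/7, 46/7, 52/7, 58/7, 64/7.
f(4) = 251, f(34/7) = 161849/343, f(40/7) = 272309/343, f(46/7) = 423953/343, f(52/7) = 623261/343, f(58/7) = 876713/343, f(64/7) = 1190789/343.
Sum = Δu · [f(4) + f(34/7) + f(40/7) + ...].
Sum ≈ 9083.6327.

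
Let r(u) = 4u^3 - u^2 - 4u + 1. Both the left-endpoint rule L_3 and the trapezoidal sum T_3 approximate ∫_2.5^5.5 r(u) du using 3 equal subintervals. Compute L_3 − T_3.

-283.5

L_3 = 520.75.
T_3 = 804.25.
L_3 − T_3 = -283.5.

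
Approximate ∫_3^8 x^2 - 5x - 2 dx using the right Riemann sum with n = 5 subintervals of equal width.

30

Δx = (8 − 3)/5 = 1.
Right endpoints: 4, 5, 6, 7, 8.
f(4) = -6, f(5) = -2, f(6) = 4, f(7) = 12, f(8) = 22.
Sum = Δx · [f(4) + f(5) + f(6) + f(7) + f(8)].
Sum = 30.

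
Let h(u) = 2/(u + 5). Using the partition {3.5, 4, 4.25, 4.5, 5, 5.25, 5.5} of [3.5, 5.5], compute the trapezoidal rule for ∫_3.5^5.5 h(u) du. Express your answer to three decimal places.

Subinterval widths: 0.5, 0.25, 0.25, 0.5, 0.25, 0.25.
h(3.5) = 4/17, h(4) = 2/9, h(4.25) = 8/37, h(4.5) = 4/19, h(5) = 0.2, h(5.25) = 8/41, h(5.5) = 4/21.
On each subinterval the trapezoid contributes (Δu_i/2)·[h(u_{i-1}) + h(u_i)].
Sum ≈ 0.423.

0.423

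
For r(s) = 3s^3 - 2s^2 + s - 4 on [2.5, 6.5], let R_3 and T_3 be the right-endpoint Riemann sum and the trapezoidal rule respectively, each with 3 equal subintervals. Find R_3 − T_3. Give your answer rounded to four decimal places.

R_3 ≈ 1657.129630.
T_3 ≈ 1184.462963.
R_3 − T_3 ≈ 472.6667.

472.6667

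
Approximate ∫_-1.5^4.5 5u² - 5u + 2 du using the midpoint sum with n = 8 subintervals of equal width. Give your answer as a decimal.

123.09375

Δu = (4.5 − (-1.5))/8 = 0.75.
Midpoints: -1.125, -0.375, 0.375, 1.125, 1.875, 2.625, 3.375, 4.125.
f(-1.125) = 13.953125, f(-0.375) = 4.578125, f(0.375) = 0.828125, f(1.125) = 2.703125, f(1.875) = 10.203125, f(2.625) = 23.328125, f(3.375) = 42.078125, f(4.125) = 66.453125.
Sum = Δu · [f(-1.125) + f(-0.375) + f(0.375) + ...].
Sum = 123.09375.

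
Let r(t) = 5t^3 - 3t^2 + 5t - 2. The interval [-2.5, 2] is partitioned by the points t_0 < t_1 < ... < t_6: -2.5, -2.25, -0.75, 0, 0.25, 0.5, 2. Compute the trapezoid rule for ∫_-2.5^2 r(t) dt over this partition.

-73.265625

Subinterval widths: 0.25, 1.5, 0.75, 0.25, 0.25, 1.5.
r(-2.5) = -111.375, r(-2.25) = -85.390625, r(-0.75) = -9.546875, r(0) = -2, r(0.25) = -0.859375, r(0.5) = 0.375, r(2) = 36.
On each subinterval the trapezoid contributes (Δt_i/2)·[r(t_{i-1}) + r(t_i)].
Sum = -73.265625.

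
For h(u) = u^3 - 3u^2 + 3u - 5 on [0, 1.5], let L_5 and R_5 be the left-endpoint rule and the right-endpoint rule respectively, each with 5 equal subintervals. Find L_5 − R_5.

L_5 = -6.42.
R_5 = -6.0825.
L_5 − R_5 = -0.3375.

-0.3375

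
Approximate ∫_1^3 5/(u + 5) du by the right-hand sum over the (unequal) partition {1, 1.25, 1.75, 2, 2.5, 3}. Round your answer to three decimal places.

1.395

Subinterval widths: 0.25, 0.5, 0.25, 0.5, 0.5.
Right endpoints: 1.25, 1.75, 2, 2.5, 3.
f(1.25) = 0.8, f(1.75) = 20/27, f(2) = 5/7, f(2.5) = 2/3, f(3) = 0.625.
Sum = Σ Δu_i · f(u_i).
Sum ≈ 1.395.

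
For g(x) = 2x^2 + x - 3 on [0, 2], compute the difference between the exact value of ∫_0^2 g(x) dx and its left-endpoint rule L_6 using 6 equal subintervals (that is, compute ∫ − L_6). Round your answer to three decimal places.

1.593

Exact integral: ∫_0^2 g(x) dx ≈ 1.33333.
L_6 ≈ -0.25926.
Error ≈ 1.33333 − (-0.25926) ≈ 1.593.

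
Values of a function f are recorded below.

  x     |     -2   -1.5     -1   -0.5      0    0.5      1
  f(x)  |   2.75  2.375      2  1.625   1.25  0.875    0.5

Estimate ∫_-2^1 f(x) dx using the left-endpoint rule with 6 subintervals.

5.4375

Δx = 0.5.
Sum = 0.5·[2.75 + 2.375 + 2 + 1.625 + 1.25 + 0.875] = 5.4375.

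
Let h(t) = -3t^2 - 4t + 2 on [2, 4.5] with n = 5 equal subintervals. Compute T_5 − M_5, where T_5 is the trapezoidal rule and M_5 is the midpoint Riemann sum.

-0.46875

T_5 = -110.9375.
M_5 = -110.46875.
T_5 − M_5 = -0.46875.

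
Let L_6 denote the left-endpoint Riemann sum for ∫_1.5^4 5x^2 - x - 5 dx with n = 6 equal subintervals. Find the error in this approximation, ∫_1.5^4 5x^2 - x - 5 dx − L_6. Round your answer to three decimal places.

Exact integral: ∫_1.5^4 f(x) dx ≈ 81.66667.
L_6 ≈ 68.22627.
Error ≈ 81.66667 − 68.22627 ≈ 13.440.

13.440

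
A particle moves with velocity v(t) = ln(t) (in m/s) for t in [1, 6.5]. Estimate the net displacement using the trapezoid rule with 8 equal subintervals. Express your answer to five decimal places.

Δt = (6.5 − 1)/8 = 0.6875.
v(1) ≈ 0.00000, v(1.6875) ≈ 0.52325, v(2.375) ≈ 0.86500, v(3.0625) ≈ 1.11923, v(3.75) ≈ 1.32176, v(4.4375) ≈ 1.49009, v(5.125) ≈ 1.63413, v(5.8125) ≈ 1.76001, v(6.5) ≈ 1.87180.
T_8 = (Δt/2)·[v(t_0) + 2v(t_1) + ... + 2v(t_{7}) + v(t_8)].
Sum ≈ 6.63394.

6.63394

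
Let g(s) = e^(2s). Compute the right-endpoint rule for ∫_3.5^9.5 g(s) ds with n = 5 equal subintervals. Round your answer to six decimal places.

235545665.913939

Δs = (9.5 − 3.5)/5 = 1.2.
Right endpoints: 4.7, 5.9, 7.1, 8.3, 9.5.
g(4.7) ≈ 12088.380730, g(5.9) ≈ 133252.352946, g(7.1) ≈ 1468864.189654, g(8.3) ≈ 16191549.041765, g(9.5) ≈ 178482300.963187.
Sum = Δs · [g(4.7) + g(5.9) + g(7.1) + g(8.3) + g(9.5)].
Sum ≈ 235545665.913939.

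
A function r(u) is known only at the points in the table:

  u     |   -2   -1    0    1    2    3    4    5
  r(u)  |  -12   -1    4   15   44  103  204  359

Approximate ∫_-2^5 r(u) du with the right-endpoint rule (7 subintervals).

728

Δu = 1.
Sum = 1·[(-1) + 4 + 15 + 44 + 103 + 204 + 359] = 728.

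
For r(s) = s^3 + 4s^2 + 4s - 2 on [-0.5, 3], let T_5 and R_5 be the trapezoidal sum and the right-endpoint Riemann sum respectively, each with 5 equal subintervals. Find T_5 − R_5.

T_5 = 69.11625.
R_5 = 95.76.
T_5 − R_5 = -26.64375.

-26.64375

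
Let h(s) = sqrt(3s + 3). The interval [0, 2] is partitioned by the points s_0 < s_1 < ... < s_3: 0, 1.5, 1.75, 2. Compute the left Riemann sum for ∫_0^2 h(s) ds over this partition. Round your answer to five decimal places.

4.00080

Subinterval widths: 1.5, 0.25, 0.25.
Left endpoints: 0, 1.5, 1.75.
h(0) ≈ 1.73205, h(1.5) ≈ 2.73861, h(1.75) ≈ 2.87228.
Sum = Σ Δs_i · h(s_i).
Sum ≈ 4.00080.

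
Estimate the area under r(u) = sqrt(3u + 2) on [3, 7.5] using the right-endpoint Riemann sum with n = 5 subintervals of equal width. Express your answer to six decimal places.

19.566172

Δu = (7.5 − 3)/5 = 0.9.
Right endpoints: 3.9, 4.8, 5.7, 6.6, 7.5.
r(3.9) ≈ 3.701351, r(4.8) ≈ 4.049691, r(5.7) ≈ 4.370355, r(6.6) ≈ 4.669047, r(7.5) ≈ 4.949747.
Sum = Δu · [r(3.9) + r(4.8) + r(5.7) + r(6.6) + r(7.5)].
Sum ≈ 19.566172.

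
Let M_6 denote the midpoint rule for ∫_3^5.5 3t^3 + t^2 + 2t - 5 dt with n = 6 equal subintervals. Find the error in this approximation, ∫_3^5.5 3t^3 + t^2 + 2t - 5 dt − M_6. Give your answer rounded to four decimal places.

Exact integral: ∫_3^5.5 f(t) dt ≈ 680.755208.
M_6 ≈ 679.335576.
Error ≈ 680.755208 − 679.335576 ≈ 1.4196.

1.4196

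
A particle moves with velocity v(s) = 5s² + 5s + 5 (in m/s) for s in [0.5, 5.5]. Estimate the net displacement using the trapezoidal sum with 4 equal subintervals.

Δs = (5.5 − 0.5)/4 = 1.25.
v(0.5) = 8.75, v(1.75) = 29.0625, v(3) = 65, v(4.25) = 116.5625, v(5.5) = 183.75.
T_4 = (Δs/2)·[v(s_0) + 2v(s_1) + 2v(s_2) + 2v(s_3) + v(s_4)].
Sum = 383.59375.

383.59375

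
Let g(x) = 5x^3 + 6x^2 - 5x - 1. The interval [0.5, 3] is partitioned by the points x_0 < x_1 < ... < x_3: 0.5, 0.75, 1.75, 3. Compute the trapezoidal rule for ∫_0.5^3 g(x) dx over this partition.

Subinterval widths: 0.25, 1, 1.25.
g(0.5) = -1.375, g(0.75) = 0.734375, g(1.75) = 35.421875, g(3) = 173.
On each subinterval the trapezoid contributes (Δx_i/2)·[g(x_{i-1}) + g(x_i)].
Sum = 148.26171875.

148.26171875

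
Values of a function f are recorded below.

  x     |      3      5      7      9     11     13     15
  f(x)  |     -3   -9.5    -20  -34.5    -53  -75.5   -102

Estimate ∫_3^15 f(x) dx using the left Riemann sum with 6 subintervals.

-391

Δx = 2.
Sum = 2·[(-3) + (-9.5) + (-20) + (-34.5) + (-53) + (-75.5)] = -391.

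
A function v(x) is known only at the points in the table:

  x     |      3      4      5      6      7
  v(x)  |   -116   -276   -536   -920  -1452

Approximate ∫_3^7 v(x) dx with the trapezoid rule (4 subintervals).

Δx = 1.
T_4 = (1/2)·[(-116) + 2·(-276) + 2·(-536) + 2·(-920) + (-1452)] = -2516.

-2516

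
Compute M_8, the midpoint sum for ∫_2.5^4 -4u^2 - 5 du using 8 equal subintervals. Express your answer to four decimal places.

-71.9824

Δu = (4 − 2.5)/8 = 0.1875.
Midpoints: 2.59375, 2.78125, 2.96875, 3.15625, 3.34375, 3.53125, 3.71875, 3.90625.
f(2.59375) = -31.91015625, f(2.78125) = -35.94140625, f(2.96875) = -40.25390625, f(3.15625) = -44.84765625, f(3.34375) = -49.72265625, f(3.53125) = -54.87890625, f(3.71875) = -60.31640625, f(3.90625) = -66.03515625.
Sum = Δu · [f(2.59375) + f(2.78125) + f(2.96875) + ...].
Sum ≈ -71.9824.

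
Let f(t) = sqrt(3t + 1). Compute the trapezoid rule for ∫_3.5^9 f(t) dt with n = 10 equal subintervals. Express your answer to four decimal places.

Δt = (9 − 3.5)/10 = 0.55.
f(3.5) ≈ 3.3912, f(4.05) ≈ 3.6263, f(4.6) ≈ 3.8471, f(5.15) ≈ 4.0559, f(5.7) ≈ 4.2544, f(6.25) ≈ 4.4441, f(6.8) ≈ 4.6260, f(7.35) ≈ 4.8010, f(7.9) ≈ 4.9699, f(8.45) ≈ 5.1332, f(9) ≈ 5.2915.
T_10 = (Δt/2)·[f(t_0) + 2f(t_1) + ... + 2f(t_{9}) + f(t_10)].
Sum ≈ 24.2546.

24.2546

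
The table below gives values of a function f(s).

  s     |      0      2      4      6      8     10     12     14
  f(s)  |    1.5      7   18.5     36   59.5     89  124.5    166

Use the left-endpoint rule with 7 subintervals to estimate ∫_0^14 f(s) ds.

672

Δs = 2.
Sum = 2·[1.5 + 7 + 18.5 + 36 + 59.5 + 89 + 124.5] = 672.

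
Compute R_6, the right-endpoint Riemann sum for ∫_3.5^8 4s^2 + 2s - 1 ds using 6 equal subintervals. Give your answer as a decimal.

Δs = (8 − 3.5)/6 = 0.75.
Right endpoints: 4.25, 5, 5.75, 6.5, 7.25, 8.
f(4.25) = 79.75, f(5) = 109, f(5.75) = 142.75, f(6.5) = 181, f(7.25) = 223.75, f(8) = 271.
Sum = Δs · [f(4.25) + f(5) + f(5.75) + ...].
Sum = 755.4375.

755.4375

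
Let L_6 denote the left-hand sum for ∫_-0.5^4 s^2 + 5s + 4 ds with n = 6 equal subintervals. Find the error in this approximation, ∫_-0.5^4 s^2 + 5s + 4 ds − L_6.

13.921875

Exact integral: ∫_-0.5^4 f(s) ds = 78.75.
L_6 = 64.828125.
Error = 78.75 − 64.828125 = 13.921875.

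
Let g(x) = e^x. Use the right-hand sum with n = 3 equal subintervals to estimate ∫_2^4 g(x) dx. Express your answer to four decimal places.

Δx = (4 − 2)/3 = 2/3.
Right endpoints: 8/3, 10/3, 4.
g(8/3) ≈ 14.3919, g(10/3) ≈ 28.0316, g(4) ≈ 54.5982.
Sum = Δx · [g(8/3) + g(10/3) + g(4)].
Sum ≈ 64.6811.

64.6811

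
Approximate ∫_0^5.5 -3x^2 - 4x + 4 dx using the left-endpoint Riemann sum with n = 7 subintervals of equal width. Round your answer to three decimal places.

-162.278

Δx = (5.5 − 0)/7 = 11/14.
Left endpoints: 0, 11/14, 11/7, 33/14, 22/7, 55/14, 33/7.
f(0) = 4, f(11/14) = -195/196, f(11/7) = -475/49, f(33/14) = -4331/196, f(22/7) = -1872/49, f(55/14) = -11371/196, f(33/7) = -3995/49.
Sum = Δx · [f(0) + f(11/14) + f(11/7) + ...].
Sum ≈ -162.278.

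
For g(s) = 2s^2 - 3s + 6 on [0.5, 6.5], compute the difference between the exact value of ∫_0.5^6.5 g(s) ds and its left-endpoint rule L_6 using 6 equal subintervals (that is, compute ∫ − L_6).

Exact integral: ∫_0.5^6.5 g(s) ds = 156.
L_6 = 125.
Error = 156 − 125 = 31.

31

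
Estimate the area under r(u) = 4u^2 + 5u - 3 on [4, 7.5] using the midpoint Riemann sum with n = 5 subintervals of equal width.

Δu = (7.5 − 4)/5 = 0.7.
Midpoints: 4.35, 5.05, 5.75, 6.45, 7.15.
r(4.35) = 94.44, r(5.05) = 124.26, r(5.75) = 158, r(6.45) = 195.66, r(7.15) = 237.24.
Sum = Δu · [r(4.35) + r(5.05) + r(5.75) + r(6.45) + r(7.15)].
Sum = 566.72.

566.72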